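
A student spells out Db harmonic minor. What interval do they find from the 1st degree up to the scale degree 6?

minor 6th

The scale runs Db Eb Fb Gb Ab Bbb C.
1st degree = Db; degree 6 = Bbb.
6 letter names make it a sixth; at 8 semitones (a half step narrower than major) the quality is minor.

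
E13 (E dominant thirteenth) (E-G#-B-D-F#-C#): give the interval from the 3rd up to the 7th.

d5

So we need the interval from G# up to D.
5 letter names make it a fifth; at 6 semitones (a half step narrower than perfect) the quality is diminished.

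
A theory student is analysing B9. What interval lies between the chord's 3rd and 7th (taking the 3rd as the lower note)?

diminished fifth

The chord tones of B9 are B, D#, F#, A, C#.
So we need the interval from D# up to A.
5 letter names make it a fifth; at 6 semitones (a half step narrower than perfect) the quality is diminished.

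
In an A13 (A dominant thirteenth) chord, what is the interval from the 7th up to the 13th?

major 7th

A dominant thirteenth: A-C#-E-G-B-F#.
That puts G below F#.
From G to F# is 11 semitones, exactly the major seventh.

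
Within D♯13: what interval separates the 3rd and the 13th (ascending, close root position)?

perfect eleventh

D♯13: D♯, F𝄪, A♯, C♯, E♯, B♯.
The 3rd is F𝄪 and the 13th is B♯.
F𝄪 up to B♯ spans 11 letter names and 17 semitones — a perfect eleventh.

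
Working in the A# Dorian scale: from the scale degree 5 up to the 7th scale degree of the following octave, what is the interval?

The scale runs A# B# C# D# E# F## G#.
The scale degree 5 is E# and the degree 7 (up an octave) is G#.
From E# to G#: 15 semitones over a tenth = minor.

minor 10th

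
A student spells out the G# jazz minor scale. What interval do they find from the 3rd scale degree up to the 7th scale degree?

augmented fifth

The scale runs G# A# B C# D# E# F##.
So we need the interval from B up to F##.
B up to F## is 8 semitones, a half step wider than a perfect fifth, so the interval is augmented.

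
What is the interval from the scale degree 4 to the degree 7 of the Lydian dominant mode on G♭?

Spelling the Lydian dominant mode on G♭: G♭ A♭ B♭ C D♭ E♭ F♭.
So we need the interval from C up to F♭.
4 letter names make it a fourth; at 4 semitones (a half step narrower than perfect) the quality is diminished.

diminished 4th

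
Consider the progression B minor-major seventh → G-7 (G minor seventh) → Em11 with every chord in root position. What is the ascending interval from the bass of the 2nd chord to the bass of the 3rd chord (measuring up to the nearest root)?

major sixth

The roots are G and E.
G up to E spans 6 letter names and 9 semitones — a major sixth.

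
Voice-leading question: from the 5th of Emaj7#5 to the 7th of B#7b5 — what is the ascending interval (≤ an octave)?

minor 7th

The 5th of Emaj7#5 is B#; the 7th of B#7b5 is A#.
From B# to A#: 10 semitones over a seventh = minor.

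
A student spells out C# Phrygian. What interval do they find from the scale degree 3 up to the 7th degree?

perfect 5th

Spelling C# Phrygian: C# D E F# G# A B.
Scale degree 3 = E; scale degree 7 = B.
Counting 5 letters and 7 half steps from E gives a perfect fifth.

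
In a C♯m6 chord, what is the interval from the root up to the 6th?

major 6th

Spelling the chord: C♯-E-G♯-A♯.
That puts C♯ below A♯.
Counting 6 letters and 9 half steps from C♯ gives a major sixth.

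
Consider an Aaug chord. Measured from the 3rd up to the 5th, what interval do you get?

A augmented is spelled A–C#–E#.
That puts C# below E#.
C# up to E# spans 3 letter names and 4 semitones — a major third.

major third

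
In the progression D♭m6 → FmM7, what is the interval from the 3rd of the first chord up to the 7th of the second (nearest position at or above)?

augmented 7th

The 3rd of D♭m6 is F♭; the 7th of FmM7 is E.
From F♭ to E: 12 semitones over a seventh = augmented.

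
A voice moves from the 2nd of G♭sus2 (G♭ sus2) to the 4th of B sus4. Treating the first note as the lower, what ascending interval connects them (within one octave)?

augmented fifth

The 2nd of G♭sus2 (G♭ sus2) is A♭; the 4th of B sus4 is E.
5 letter names make it a fifth; at 8 semitones (a half step wider than perfect) the quality is augmented.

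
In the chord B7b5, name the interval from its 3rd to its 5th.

d3

B dominant seventh flat five: B-D#-F-A.
That puts D# below F.
D# up to F is 2 semitones, a whole step narrower than a major third, so the interval is diminished.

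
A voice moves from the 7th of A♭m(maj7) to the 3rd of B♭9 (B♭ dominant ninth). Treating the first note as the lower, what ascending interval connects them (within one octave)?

The 7th of A♭m(maj7) is G; the 3rd of B♭9 (B♭ dominant ninth) is D.
Counting 5 letters and 7 half steps from G gives a perfect fifth.

perfect 5th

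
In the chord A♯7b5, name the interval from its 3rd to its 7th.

A♯7b5: A♯, C𝄪, E, G♯.
That puts C𝄪 below G♯.
C𝄪 up to G♯ is 6 semitones, a half step narrower than a perfect fifth, so the interval is diminished.
That tritone between 3rd and 7th is what gives the dominant seventh its pull toward resolution.

d5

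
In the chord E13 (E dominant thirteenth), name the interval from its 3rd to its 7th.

E dominant thirteenth is spelled E, G#, B, D, F#, C#.
3rd = G#; 7th = D.
From G# to D: 6 semitones over a fifth = diminished.

diminished fifth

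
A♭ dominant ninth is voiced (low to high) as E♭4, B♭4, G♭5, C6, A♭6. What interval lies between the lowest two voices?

perfect fifth

Those voices are E♭4 and B♭4.
E♭ up to B♭ spans 5 letter names and 7 semitones — a perfect fifth.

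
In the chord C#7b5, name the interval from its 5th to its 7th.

C# dominant seventh flat five: C#, E#, G, B.
5th = G; 7th = B.
G up to B spans 3 letter names and 4 semitones — a major third.

major third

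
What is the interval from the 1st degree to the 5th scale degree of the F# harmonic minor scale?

F# harmonic minor: F# G# A B C# D E#.
That puts F# below C#.
F# up to C# spans 5 letter names and 7 semitones — a perfect fifth.

perfect fifth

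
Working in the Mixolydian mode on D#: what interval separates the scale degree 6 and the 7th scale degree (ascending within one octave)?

minor second

D# mixolydian: D# E# F## G# A# B# C#.
The scale degree 6 is B# and the 7th scale degree is C#.
2 letter names make it a second; at 1 semitone (a half step narrower than major) the quality is minor.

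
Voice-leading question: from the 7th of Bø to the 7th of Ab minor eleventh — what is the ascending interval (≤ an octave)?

Bø has A as its 7th, and Ab minor eleventh has Gb as its 7th.
7 letter names make it a seventh; at 9 semitones (a whole step narrower than major) the quality is diminished.

diminished 7th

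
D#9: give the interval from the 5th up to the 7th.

m3

Spelling the chord: D#–F##–A#–C#–E#.
So we need the interval from A# up to C#.
3 letter names make it a third; at 3 semitones (a half step narrower than major) the quality is minor.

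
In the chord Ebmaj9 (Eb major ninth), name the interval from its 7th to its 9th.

minor third

Ebmaj9 (Eb major ninth): Eb, G, Bb, D, F.
The 7th is D and the 9th is F.
D up to F is 3 semitones, a half step narrower than a major third, so the interval is minor.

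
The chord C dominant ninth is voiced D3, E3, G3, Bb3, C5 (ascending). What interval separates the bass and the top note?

m14

The outer voices are D3 and C5.
D up to C is 22 semitones, a half step narrower than a major fourteenth, so the interval is minor.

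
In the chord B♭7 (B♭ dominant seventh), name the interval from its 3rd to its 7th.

diminished fifth

Spelling the chord: B♭-D-F-A♭.
That puts D below A♭.
From D to A♭: 6 semitones over a fifth = diminished.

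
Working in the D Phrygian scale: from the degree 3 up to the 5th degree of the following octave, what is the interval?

major tenth

Spelling the D Phrygian scale: D E♭ F G A B♭ C.
That puts F below A.
F up to A spans 10 letter names and 16 semitones — a major tenth.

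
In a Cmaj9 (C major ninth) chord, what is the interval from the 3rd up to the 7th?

perfect 5th

The chord tones of C major ninth are C-E-G-B-D.
The 3rd is E and the 7th is B.
Counting 5 letters and 7 half steps from E gives a perfect fifth.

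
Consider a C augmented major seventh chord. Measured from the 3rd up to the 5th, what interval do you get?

major third

Spelling the chord: C–E–G♯–B.
So we need the interval from E up to G♯.
Counting 3 letters and 4 half steps from E gives a major third.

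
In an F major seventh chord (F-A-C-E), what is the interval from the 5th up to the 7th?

The 5th is C and the 7th is E.
Counting 3 letters and 4 half steps from C gives a major third.

major third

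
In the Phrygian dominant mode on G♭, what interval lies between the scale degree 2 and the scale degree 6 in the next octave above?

perfect 12th

The scale runs G♭ A𝄫 B♭ C♭ D♭ E𝄫 F♭.
So we need the interval from A𝄫 up to E𝄫.
Counting 12 letters and 19 half steps from A𝄫 gives a perfect twelfth.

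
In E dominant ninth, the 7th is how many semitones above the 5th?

3

Spelling the chord: E, G♯, B, D, F♯.
B to D is a minor third: 3 semitones.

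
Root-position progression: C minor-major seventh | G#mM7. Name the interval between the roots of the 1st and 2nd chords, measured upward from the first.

augmented fifth

The roots are C and G#.
C up to G# is 8 semitones, a half step wider than a perfect fifth, so the interval is augmented.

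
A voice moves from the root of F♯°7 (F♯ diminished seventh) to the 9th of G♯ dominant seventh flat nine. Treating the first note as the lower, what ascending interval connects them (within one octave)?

F♯°7 (F♯ diminished seventh) has F♯ as its root, and G♯ dominant seventh flat nine has A as its 9th.
From F♯ to A: 3 semitones over a third = minor.

minor 3rd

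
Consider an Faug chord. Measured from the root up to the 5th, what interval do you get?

augmented fifth

F+ (F augmented) is spelled F-A-C#.
That puts F below C#.
5 letter names make it a fifth; at 8 semitones (a half step wider than perfect) the quality is augmented.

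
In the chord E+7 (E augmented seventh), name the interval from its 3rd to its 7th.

The chord tones of Eaug7 (E augmented seventh) are E G♯ B♯ D.
3rd = G♯; 7th = D.
From G♯ to D: 6 semitones over a fifth = diminished.

d5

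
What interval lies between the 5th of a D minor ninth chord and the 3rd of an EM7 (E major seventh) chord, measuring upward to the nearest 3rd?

D minor ninth has A as its 5th, and EM7 (E major seventh) has G♯ as its 3rd.
A up to G♯ spans 7 letter names and 11 semitones — a major seventh.

major 7th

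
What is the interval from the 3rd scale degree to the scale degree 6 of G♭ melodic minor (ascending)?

G♭ melodic minor: G♭ A♭ B𝄫 C♭ D♭ E♭ F.
3rd scale degree = B𝄫; degree 6 = E♭.
From B𝄫 to E♭: 6 semitones over a fourth = augmented.

augmented 4th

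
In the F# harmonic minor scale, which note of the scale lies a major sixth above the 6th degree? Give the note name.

The scale is F# G# A B C# D E#.
The 6th degree is D; a major sixth above that is B — scale degree 4.

B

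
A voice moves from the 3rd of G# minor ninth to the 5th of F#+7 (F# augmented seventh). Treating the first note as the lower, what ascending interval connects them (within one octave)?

The 3rd of G# minor ninth is B; the 5th of F#+7 (F# augmented seventh) is C##.
2 letter names make it a second; at 3 semitones (a half step wider than major) the quality is augmented.

augmented 2nd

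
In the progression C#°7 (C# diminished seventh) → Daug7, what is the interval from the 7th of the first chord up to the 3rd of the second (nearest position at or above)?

The 7th of C#°7 (C# diminished seventh) is Bb; the 3rd of Daug7 is F#.
Bb up to F# is 8 semitones, a half step wider than a perfect fifth, so the interval is augmented.

augmented fifth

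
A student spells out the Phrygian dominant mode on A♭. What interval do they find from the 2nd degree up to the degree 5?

augmented 4th

The scale runs A♭ B𝄫 C D♭ E♭ F♭ G♭.
2nd degree = B𝄫; 5th scale degree = E♭.
B𝄫 up to E♭ is 6 semitones, a half step wider than a perfect fourth, so the interval is augmented.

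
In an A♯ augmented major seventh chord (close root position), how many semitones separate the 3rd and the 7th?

7

Spelling the chord: A♯, C𝄪, E𝄪, G𝄪.
C𝄪 to G𝄪 is a perfect fifth: 7 semitones.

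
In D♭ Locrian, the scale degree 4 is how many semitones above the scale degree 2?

The scale is D♭ E𝄫 F♭ G♭ A𝄫 B𝄫 C♭.
E𝄫 up to G♭ is a major third — 4 semitones.

4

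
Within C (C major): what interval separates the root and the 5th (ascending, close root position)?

P5

The chord tones of Cmaj are C–E–G.
That puts C below G.
Counting 5 letters and 7 half steps from C gives a perfect fifth.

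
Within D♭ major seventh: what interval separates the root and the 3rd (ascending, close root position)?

major 3rd

D♭maj7: D♭-F-A♭-C.
Root = D♭; 3rd = F.
D♭ up to F spans 3 letter names and 4 semitones — a major third.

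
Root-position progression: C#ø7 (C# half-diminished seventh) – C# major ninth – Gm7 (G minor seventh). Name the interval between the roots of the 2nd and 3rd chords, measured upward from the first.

The roots are C# and G.
C# up to G is 6 semitones, a half step narrower than a perfect fifth, so the interval is diminished.

diminished fifth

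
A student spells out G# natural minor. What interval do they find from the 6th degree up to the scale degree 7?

Spelling G# natural minor: G# A# B C# D# E F#.
That puts E below F#.
From E to F# is 2 semitones, exactly the major second.

major 2nd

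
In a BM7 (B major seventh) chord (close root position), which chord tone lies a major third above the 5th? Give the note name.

The chord tones of Bmaj7 (B major seventh) are B–D#–F#–A#.
The 5th is F#. A major third above F# is A#.
A# is the chord's 7th.

A#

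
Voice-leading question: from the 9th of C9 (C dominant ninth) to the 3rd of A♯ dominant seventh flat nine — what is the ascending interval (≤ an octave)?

augmented seventh

The 9th of C9 (C dominant ninth) is D; the 3rd of A♯ dominant seventh flat nine is C𝄪.
7 letter names make it a seventh; at 12 semitones (a half step wider than major) the quality is augmented.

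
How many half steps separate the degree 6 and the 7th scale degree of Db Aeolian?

The scale is Db Eb Fb Gb Ab Bbb Cb.
Bbb up to Cb is a major second — 2 semitones.

2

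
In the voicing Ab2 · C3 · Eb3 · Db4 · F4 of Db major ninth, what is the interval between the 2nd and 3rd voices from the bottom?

Those voices are C3 and Eb3.
3 letter names make it a third; at 3 semitones (a half step narrower than major) the quality is minor.

minor third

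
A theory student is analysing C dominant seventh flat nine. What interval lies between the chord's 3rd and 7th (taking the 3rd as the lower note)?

The chord tones of C7b9 (C dominant seventh flat nine) are C–E–G–Bb–Db.
So we need the interval from E up to Bb.
From E to Bb: 6 semitones over a fifth = diminished.

diminished 5th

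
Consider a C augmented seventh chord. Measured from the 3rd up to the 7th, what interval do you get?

d5

C augmented seventh: C, E, G♯, B♭.
The 3rd is E and the 7th is B♭.
5 letter names make it a fifth; at 6 semitones (a half step narrower than perfect) the quality is diminished.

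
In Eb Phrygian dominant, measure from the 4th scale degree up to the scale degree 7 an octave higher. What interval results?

Spelling Eb Phrygian dominant: Eb Fb G Ab Bb Cb Db.
That puts Ab below Db.
From Ab to Db is 17 semitones, exactly the perfect eleventh.

perfect eleventh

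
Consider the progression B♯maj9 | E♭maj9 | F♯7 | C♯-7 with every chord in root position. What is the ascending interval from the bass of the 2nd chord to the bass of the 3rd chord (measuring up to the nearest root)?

augmented second

The roots are E♭ and F♯.
E♭ up to F♯ is 3 semitones, a half step wider than a major second, so the interval is augmented.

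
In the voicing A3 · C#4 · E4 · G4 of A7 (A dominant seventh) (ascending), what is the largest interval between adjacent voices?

M3

Adjacent intervals: A3→C#4 = major third; C#4→E4 = minor third; E4→G4 = minor third.
The largest is A3 to C#4, a major third (4 semitones).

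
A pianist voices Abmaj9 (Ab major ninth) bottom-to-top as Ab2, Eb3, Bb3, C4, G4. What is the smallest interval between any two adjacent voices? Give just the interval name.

major 2nd

Adjacent intervals: Ab2→Eb3 = perfect fifth; Eb3→Bb3 = perfect fifth; Bb3→C4 = major second; C4→G4 = perfect fifth.
The smallest is Bb3 to C4, a major second (2 semitones).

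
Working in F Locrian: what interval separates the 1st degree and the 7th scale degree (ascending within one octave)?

F locrian: F Gb Ab Bb Cb Db Eb.
That puts F below Eb.
7 letter names make it a seventh; at 10 semitones (a half step narrower than major) the quality is minor.

minor 7th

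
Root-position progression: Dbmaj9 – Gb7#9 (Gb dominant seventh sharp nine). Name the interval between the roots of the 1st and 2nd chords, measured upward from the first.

perfect fourth

The roots are Db and Gb.
From Db to Gb is 5 semitones, exactly the perfect fourth.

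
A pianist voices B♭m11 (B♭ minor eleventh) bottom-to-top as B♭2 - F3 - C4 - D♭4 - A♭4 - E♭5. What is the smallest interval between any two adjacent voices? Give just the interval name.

Adjacent intervals: B♭2→F3 = perfect fifth; F3→C4 = perfect fifth; C4→D♭4 = minor second; D♭4→A♭4 = perfect fifth; A♭4→E♭5 = perfect fifth.
The smallest is C4 to D♭4, a minor second (1 semitone).

minor 2nd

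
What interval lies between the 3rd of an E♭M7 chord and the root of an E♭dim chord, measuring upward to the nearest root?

minor 6th

The 3rd of E♭M7 is G; the root of E♭dim is E♭.
6 letter names make it a sixth; at 8 semitones (a half step narrower than major) the quality is minor.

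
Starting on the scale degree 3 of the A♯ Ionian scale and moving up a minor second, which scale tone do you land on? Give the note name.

The scale is A♯ B♯ C𝄪 D♯ E♯ F𝄪 G𝄪.
The scale degree 3 is C𝄪; a minor second above that is D♯ — scale degree 4.

D#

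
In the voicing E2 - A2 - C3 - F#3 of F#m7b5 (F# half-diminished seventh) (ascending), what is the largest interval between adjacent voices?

augmented fourth

Adjacent intervals: E2→A2 = perfect fourth; A2→C3 = minor third; C3→F#3 = augmented fourth.
The largest is C3 to F#3, an augmented fourth (6 semitones).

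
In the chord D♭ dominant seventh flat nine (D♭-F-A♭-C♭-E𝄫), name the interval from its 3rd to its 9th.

diminished seventh

The 3rd is F and the 9th is E𝄫.
7 letter names make it a seventh; at 9 semitones (a whole step narrower than major) the quality is diminished.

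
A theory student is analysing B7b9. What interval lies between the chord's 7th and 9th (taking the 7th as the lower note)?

B7b9: B–D#–F#–A–C.
The 7th is A and the 9th is C.
3 letter names make it a third; at 3 semitones (a half step narrower than major) the quality is minor.

minor 3rd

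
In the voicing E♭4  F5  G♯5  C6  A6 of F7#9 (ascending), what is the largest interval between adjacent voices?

Adjacent intervals: E♭4→F5 = major ninth; F5→G♯5 = augmented second; G♯5→C6 = diminished fourth; C6→A6 = major sixth.
The largest is E♭4 to F5, a major ninth (14 semitones).

M9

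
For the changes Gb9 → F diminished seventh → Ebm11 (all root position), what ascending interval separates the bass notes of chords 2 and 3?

The roots are F and Eb.
From F to Eb: 10 semitones over a seventh = minor.

minor 7th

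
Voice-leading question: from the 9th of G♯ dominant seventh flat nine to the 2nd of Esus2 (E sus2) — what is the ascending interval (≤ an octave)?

major 6th

G♯ dominant seventh flat nine has A as its 9th, and Esus2 (E sus2) has F♯ as its 2nd.
Counting 6 letters and 9 half steps from A gives a major sixth.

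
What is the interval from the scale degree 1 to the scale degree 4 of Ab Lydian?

augmented fourth

Ab lydian: Ab Bb C D Eb F G.
The scale degree 1 is Ab and the 4th degree is D.
4 letter names make it a fourth; at 6 semitones (a half step wider than perfect) the quality is augmented.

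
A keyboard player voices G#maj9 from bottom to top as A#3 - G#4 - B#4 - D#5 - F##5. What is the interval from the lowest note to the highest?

major thirteenth

The outer voices are A#3 and F##5.
From A# to F## is 21 semitones, exactly the major thirteenth.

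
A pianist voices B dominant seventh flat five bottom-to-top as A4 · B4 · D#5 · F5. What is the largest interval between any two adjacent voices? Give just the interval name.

major 3rd

Adjacent intervals: A4→B4 = major second; B4→D#5 = major third; D#5→F5 = diminished third.
The largest is B4 to D#5, a major third (4 semitones).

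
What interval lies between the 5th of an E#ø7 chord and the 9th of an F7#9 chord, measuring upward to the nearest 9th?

major 6th

E#ø7 has B as its 5th, and F7#9 has G# as its 9th.
From B to G# is 9 semitones, exactly the major sixth.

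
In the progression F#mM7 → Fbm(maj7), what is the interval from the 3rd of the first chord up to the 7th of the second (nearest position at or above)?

diminished fifth

F#mM7 has A as its 3rd, and Fbm(maj7) has Eb as its 7th.
5 letter names make it a fifth; at 6 semitones (a half step narrower than perfect) the quality is diminished.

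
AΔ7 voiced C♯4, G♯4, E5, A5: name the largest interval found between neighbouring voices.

minor sixth

Adjacent intervals: C♯4→G♯4 = perfect fifth; G♯4→E5 = minor sixth; E5→A5 = perfect fourth.
The largest is G♯4 to E5, a minor sixth (8 semitones).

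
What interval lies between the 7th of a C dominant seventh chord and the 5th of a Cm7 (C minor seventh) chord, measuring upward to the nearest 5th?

M6

The 7th of C dominant seventh is Bb; the 5th of Cm7 (C minor seventh) is G.
From Bb to G is 9 semitones, exactly the major sixth.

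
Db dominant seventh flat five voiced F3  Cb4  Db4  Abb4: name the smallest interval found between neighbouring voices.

M2

Adjacent intervals: F3→Cb4 = diminished fifth; Cb4→Db4 = major second; Db4→Abb4 = diminished fifth.
The smallest is Cb4 to Db4, a major second (2 semitones).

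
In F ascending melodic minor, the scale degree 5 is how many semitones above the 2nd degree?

The scale is F G Ab Bb C D E.
G up to C is a perfect fourth — 5 semitones.

5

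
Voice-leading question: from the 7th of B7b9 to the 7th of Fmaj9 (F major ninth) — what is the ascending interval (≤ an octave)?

P5

B7b9 has A as its 7th, and Fmaj9 (F major ninth) has E as its 7th.
A up to E spans 5 letter names and 7 semitones — a perfect fifth.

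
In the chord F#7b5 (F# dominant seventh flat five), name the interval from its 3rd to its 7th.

diminished fifth

F# dominant seventh flat five: F#–A#–C–E.
That puts A# below E.
A# up to E is 6 semitones, a half step narrower than a perfect fifth, so the interval is diminished.
This 3–7 tritone is the characteristic tension at the heart of the dominant sound.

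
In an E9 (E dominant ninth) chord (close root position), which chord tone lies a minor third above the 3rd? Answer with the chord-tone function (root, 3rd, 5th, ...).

E9: E-G#-B-D-F#.
The 3rd is G#. A minor third above G# is B.
B is the chord's 5th.

5th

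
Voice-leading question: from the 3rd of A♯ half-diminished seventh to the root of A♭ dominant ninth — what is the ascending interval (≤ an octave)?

A♯ half-diminished seventh has C♯ as its 3rd, and A♭ dominant ninth has A♭ as its root.
C♯ up to A♭ is 7 semitones, a whole step narrower than a major sixth, so the interval is diminished.

diminished sixth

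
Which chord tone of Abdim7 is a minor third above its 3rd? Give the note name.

Ab diminished seventh is spelled Ab Cb Ebb Gbb.
The 3rd is Cb. A minor third above Cb is Ebb.
Ebb is the chord's 5th.

Ebb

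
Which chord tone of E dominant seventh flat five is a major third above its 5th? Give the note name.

E7b5 is spelled E-G♯-B♭-D.
The 5th is B♭. A major third above B♭ is D.
D is the chord's 7th.

D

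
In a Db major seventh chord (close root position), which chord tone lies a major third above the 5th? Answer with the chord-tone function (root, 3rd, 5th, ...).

7th

Spelling the chord: Db, F, Ab, C.
The 5th is Ab. A major third above Ab is C.
C is the chord's 7th.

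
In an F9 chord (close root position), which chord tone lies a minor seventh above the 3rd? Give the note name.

G

F9 (F dominant ninth): F-A-C-Eb-G.
The 3rd is A. A minor seventh above A is G.
G is the chord's 9th.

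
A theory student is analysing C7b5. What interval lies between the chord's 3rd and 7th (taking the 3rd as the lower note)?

Spelling the chord: C, E, Gb, Bb.
3rd = E; 7th = Bb.
From E to Bb: 6 semitones over a fifth = diminished.

diminished fifth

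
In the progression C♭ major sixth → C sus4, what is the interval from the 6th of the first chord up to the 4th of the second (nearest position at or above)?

The 6th of C♭ major sixth is A♭; the 4th of C sus4 is F.
A♭ up to F spans 6 letter names and 9 semitones — a major sixth.

major 6th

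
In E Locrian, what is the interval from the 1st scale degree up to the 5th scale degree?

diminished fifth

The scale runs E F G A Bb C D.
The 1st scale degree is E and the 5th degree is Bb.
E up to Bb is 6 semitones, a half step narrower than a perfect fifth, so the interval is diminished.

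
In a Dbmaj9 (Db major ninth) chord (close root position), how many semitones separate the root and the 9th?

The chord tones of Dbmaj9 (Db major ninth) are Db F Ab C Eb.
Db to Eb is a major ninth: 14 semitones.

14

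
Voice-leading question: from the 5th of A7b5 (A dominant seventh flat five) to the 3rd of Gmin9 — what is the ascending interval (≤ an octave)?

perfect fifth

The 5th of A7b5 (A dominant seventh flat five) is Eb; the 3rd of Gmin9 is Bb.
From Eb to Bb is 7 semitones, exactly the perfect fifth.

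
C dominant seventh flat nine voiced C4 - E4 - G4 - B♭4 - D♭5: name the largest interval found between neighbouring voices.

Adjacent intervals: C4→E4 = major third; E4→G4 = minor third; G4→B♭4 = minor third; B♭4→D♭5 = minor third.
The largest is C4 to E4, a major third (4 semitones).

major third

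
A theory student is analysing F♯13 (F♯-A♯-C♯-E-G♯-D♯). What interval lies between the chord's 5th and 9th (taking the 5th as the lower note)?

So we need the interval from C♯ up to G♯.
Counting 5 letters and 7 half steps from C♯ gives a perfect fifth.

perfect fifth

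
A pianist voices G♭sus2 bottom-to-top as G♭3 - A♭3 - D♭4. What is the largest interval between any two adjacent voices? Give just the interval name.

Adjacent intervals: G♭3→A♭3 = major second; A♭3→D♭4 = perfect fourth.
The largest is A♭3 to D♭4, a perfect fourth (5 semitones).

perfect fourth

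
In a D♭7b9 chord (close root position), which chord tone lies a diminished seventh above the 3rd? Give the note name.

D♭ dominant seventh flat nine: D♭, F, A♭, C♭, E𝄫.
The 3rd is F. A diminished seventh above F is E𝄫.
E𝄫 is the chord's 9th.

Ebb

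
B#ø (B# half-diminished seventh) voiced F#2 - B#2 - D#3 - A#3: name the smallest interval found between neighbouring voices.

Adjacent intervals: F#2→B#2 = augmented fourth; B#2→D#3 = minor third; D#3→A#3 = perfect fifth.
The smallest is B#2 to D#3, a minor third (3 semitones).

minor third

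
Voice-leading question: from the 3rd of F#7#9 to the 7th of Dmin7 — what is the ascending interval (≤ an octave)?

diminished 3rd

F#7#9 has A# as its 3rd, and Dmin7 has C as its 7th.
From A# to C: 2 semitones over a third = diminished.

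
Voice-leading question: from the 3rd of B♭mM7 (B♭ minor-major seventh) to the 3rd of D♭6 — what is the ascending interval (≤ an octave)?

major 3rd

B♭mM7 (B♭ minor-major seventh) has D♭ as its 3rd, and D♭6 has F as its 3rd.
From D♭ to F is 4 semitones, exactly the major third.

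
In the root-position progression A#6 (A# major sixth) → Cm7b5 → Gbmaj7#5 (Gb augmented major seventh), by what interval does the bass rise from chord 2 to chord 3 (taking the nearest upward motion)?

diminished fifth

The roots are C and Gb.
5 letter names make it a fifth; at 6 semitones (a half step narrower than perfect) the quality is diminished.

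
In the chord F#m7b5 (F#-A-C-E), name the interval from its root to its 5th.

diminished 5th

So we need the interval from F# up to C.
5 letter names make it a fifth; at 6 semitones (a half step narrower than perfect) the quality is diminished.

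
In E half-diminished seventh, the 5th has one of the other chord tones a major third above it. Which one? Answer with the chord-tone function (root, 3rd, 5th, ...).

7th

The chord tones of Eø are E G Bb D.
The 5th is Bb. A major third above Bb is D.
D is the chord's 7th.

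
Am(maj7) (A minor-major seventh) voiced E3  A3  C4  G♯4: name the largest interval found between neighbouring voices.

augmented 5th

Adjacent intervals: E3→A3 = perfect fourth; A3→C4 = minor third; C4→G♯4 = augmented fifth.
The largest is C4 to G♯4, an augmented fifth (8 semitones).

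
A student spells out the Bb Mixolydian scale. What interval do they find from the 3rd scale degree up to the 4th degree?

The scale runs Bb C D Eb F G Ab.
The 3rd scale degree is D and the degree 4 is Eb.
From D to Eb: 1 semitone over a second = minor.

minor 2nd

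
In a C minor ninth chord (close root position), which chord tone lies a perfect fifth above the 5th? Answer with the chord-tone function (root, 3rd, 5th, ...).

9th

Spelling the chord: C-Eb-G-Bb-D.
The 5th is G. A perfect fifth above G is D.
D is the chord's 9th.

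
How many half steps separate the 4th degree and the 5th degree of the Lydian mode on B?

1

The scale is B C♯ D♯ E♯ F♯ G♯ A♯.
E♯ up to F♯ is a minor second — 1 semitone.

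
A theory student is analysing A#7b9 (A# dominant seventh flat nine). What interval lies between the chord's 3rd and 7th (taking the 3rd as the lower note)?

diminished fifth

A#7b9 is spelled A# C## E# G# B.
The 3rd is C## and the 7th is G#.
5 letter names make it a fifth; at 6 semitones (a half step narrower than perfect) the quality is diminished.
That tritone between 3rd and 7th is what gives the dominant seventh its pull toward resolution.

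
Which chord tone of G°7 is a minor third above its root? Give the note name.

The chord tones of Gdim7 are G-Bb-Db-Fb.
The root is G. A minor third above G is Bb.
Bb is the chord's 3rd.

Bb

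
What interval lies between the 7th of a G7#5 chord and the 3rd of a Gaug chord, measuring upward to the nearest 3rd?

augmented 4th

G7#5 has F as its 7th, and Gaug has B as its 3rd.
F up to B is 6 semitones, a half step wider than a perfect fourth, so the interval is augmented.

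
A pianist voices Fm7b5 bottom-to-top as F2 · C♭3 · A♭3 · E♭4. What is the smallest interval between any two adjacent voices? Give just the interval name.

diminished fifth

Adjacent intervals: F2→C♭3 = diminished fifth; C♭3→A♭3 = major sixth; A♭3→E♭4 = perfect fifth.
The smallest is F2 to C♭3, a diminished fifth (6 semitones).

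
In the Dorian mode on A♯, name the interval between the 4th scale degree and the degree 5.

major 2nd

A♯ dorian: A♯ B♯ C♯ D♯ E♯ F𝄪 G♯.
4th scale degree = D♯; scale degree 5 = E♯.
From D♯ to E♯ is 2 semitones, exactly the major second.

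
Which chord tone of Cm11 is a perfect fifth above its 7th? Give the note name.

F

Cm11: C-E♭-G-B♭-D-F.
The 7th is B♭. A perfect fifth above B♭ is F.
F is the chord's 11th.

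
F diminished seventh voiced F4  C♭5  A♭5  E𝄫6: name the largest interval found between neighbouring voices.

major 6th

Adjacent intervals: F4→C♭5 = diminished fifth; C♭5→A♭5 = major sixth; A♭5→E𝄫6 = diminished fifth.
The largest is C♭5 to A♭5, a major sixth (9 semitones).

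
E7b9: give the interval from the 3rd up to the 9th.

The chord tones of E7b9 (E dominant seventh flat nine) are E-G#-B-D-F.
That puts G# below F.
7 letter names make it a seventh; at 9 semitones (a whole step narrower than major) the quality is diminished.

diminished 7th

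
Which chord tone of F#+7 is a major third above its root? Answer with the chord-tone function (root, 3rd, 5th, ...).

3rd

F#+7 is spelled F# A# C## E.
The root is F#. A major third above F# is A#.
A# is the chord's 3rd.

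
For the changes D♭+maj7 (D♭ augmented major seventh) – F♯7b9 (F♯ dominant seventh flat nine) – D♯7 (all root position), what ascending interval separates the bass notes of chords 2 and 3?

M6

The roots are F♯ and D♯.
Counting 6 letters and 9 half steps from F♯ gives a major sixth.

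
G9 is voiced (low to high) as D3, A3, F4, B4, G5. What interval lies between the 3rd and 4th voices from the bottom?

Those voices are F4 and B4.
F up to B is 6 semitones, a half step wider than a perfect fourth, so the interval is augmented.

augmented fourth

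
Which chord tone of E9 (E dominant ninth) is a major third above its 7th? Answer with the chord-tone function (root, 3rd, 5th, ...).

9th

E9 (E dominant ninth): E–G♯–B–D–F♯.
The 7th is D. A major third above D is F♯.
F♯ is the chord's 9th.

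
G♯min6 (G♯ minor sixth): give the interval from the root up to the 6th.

M6

Spelling the chord: G♯ B D♯ E♯.
That puts G♯ below E♯.
From G♯ to E♯ is 9 semitones, exactly the major sixth.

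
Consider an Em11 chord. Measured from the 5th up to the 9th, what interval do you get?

E minor eleventh: E G B D F# A.
That puts B below F#.
B up to F# spans 5 letter names and 7 semitones — a perfect fifth.

perfect fifth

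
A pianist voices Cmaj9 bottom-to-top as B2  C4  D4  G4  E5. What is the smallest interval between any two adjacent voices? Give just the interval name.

M2

Adjacent intervals: B2→C4 = minor ninth; C4→D4 = major second; D4→G4 = perfect fourth; G4→E5 = major sixth.
The smallest is C4 to D4, a major second (2 semitones).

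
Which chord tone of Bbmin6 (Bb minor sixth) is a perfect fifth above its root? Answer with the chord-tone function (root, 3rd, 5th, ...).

Spelling the chord: Bb, Db, F, G.
The root is Bb. A perfect fifth above Bb is F.
F is the chord's 5th.

5th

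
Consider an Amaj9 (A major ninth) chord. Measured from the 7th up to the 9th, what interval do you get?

The chord tones of Amaj9 (A major ninth) are A C# E G# B.
The 7th is G# and the 9th is B.
From G# to B: 3 semitones over a third = minor.

minor third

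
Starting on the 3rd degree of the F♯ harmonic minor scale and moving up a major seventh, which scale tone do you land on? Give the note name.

The scale is F♯ G♯ A B C♯ D E♯.
The 3rd degree is A; a major seventh above that is G♯ — scale degree 2.

G#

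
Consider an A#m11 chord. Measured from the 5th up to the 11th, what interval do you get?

Spelling the chord: A#–C#–E#–G#–B#–D#.
That puts E# below D#.
7 letter names make it a seventh; at 10 semitones (a half step narrower than major) the quality is minor.

minor seventh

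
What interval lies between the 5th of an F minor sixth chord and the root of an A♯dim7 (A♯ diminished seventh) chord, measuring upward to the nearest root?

F minor sixth has C as its 5th, and A♯dim7 (A♯ diminished seventh) has A♯ as its root.
6 letter names make it a sixth; at 10 semitones (a half step wider than major) the quality is augmented.

augmented sixth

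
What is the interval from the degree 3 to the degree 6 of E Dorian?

A4

The scale runs E F♯ G A B C♯ D.
Degree 3 = G; scale degree 6 = C♯.
G up to C♯ is 6 semitones, a half step wider than a perfect fourth, so the interval is augmented.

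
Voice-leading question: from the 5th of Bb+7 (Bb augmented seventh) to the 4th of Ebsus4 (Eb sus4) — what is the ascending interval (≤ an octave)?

The 5th of Bb+7 (Bb augmented seventh) is F#; the 4th of Ebsus4 (Eb sus4) is Ab.
F# up to Ab is 2 semitones, a whole step narrower than a major third, so the interval is diminished.

d3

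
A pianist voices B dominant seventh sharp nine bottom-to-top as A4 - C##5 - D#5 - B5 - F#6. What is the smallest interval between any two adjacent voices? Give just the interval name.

Adjacent intervals: A4→C##5 = augmented third; C##5→D#5 = minor second; D#5→B5 = minor sixth; B5→F#6 = perfect fifth.
The smallest is C##5 to D#5, a minor second (1 semitone).

m2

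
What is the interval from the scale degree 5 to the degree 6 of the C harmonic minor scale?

Spelling the C harmonic minor scale: C D Eb F G Ab B.
Scale degree 5 = G; scale degree 6 = Ab.
G up to Ab is 1 semitone, a half step narrower than a major second, so the interval is minor.

minor second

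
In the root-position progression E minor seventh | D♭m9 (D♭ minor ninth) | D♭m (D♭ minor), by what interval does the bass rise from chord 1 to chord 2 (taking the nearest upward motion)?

The roots are E and D♭.
E up to D♭ is 9 semitones, a whole step narrower than a major seventh, so the interval is diminished.

diminished seventh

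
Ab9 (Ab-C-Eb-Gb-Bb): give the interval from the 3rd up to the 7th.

diminished fifth

So we need the interval from C up to Gb.
C up to Gb is 6 semitones, a half step narrower than a perfect fifth, so the interval is diminished.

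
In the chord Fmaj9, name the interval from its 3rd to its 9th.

The chord tones of Fmaj9 are F, A, C, E, G.
The 3rd is A and the 9th is G.
From A to G: 10 semitones over a seventh = minor.

m7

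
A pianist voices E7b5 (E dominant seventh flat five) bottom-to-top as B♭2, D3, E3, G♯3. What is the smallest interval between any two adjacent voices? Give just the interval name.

major second

Adjacent intervals: B♭2→D3 = major third; D3→E3 = major second; E3→G♯3 = major third.
The smallest is D3 to E3, a major second (2 semitones).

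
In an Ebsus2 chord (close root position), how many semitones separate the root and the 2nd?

Ebsus2 (Eb sus2): Eb-F-Bb.
Eb to F is a major second: 2 semitones.

2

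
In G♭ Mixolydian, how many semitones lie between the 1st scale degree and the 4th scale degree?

5

The scale is G♭ A♭ B♭ C♭ D♭ E♭ F♭.
G♭ up to C♭ is a perfect fourth — 5 semitones.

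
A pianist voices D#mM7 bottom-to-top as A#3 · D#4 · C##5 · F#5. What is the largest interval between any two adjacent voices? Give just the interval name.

M7

Adjacent intervals: A#3→D#4 = perfect fourth; D#4→C##5 = major seventh; C##5→F#5 = diminished fourth.
The largest is D#4 to C##5, a major seventh (11 semitones).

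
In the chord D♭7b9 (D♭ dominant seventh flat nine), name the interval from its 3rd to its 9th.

The chord tones of D♭7b9 are D♭ F A♭ C♭ E𝄫.
So we need the interval from F up to E𝄫.
7 letter names make it a seventh; at 9 semitones (a whole step narrower than major) the quality is diminished.

diminished seventh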